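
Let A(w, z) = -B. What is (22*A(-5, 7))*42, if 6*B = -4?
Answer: 616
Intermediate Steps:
B = -⅔ (B = (⅙)*(-4) = -⅔ ≈ -0.66667)
A(w, z) = ⅔ (A(w, z) = -1*(-⅔) = ⅔)
(22*A(-5, 7))*42 = (22*(⅔))*42 = (44/3)*42 = 616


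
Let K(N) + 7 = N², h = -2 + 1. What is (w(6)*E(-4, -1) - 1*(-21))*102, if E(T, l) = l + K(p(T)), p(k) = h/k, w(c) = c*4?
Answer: -17289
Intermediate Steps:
h = -1
w(c) = 4*c
p(k) = -1/k
K(N) = -7 + N²
E(T, l) = -7 + l + T⁻² (E(T, l) = l + (-7 + (-1/T)²) = l + (-7 + T⁻²) = -7 + l + T⁻²)
(w(6)*E(-4, -1) - 1*(-21))*102 = ((4*6)*(-7 - 1 + (-4)⁻²) - 1*(-21))*102 = (24*(-7 - 1 + 1/16) + 21)*102 = (24*(-127/16) + 21)*102 = (-381/2 + 21)*102 = -339/2*102 = -17289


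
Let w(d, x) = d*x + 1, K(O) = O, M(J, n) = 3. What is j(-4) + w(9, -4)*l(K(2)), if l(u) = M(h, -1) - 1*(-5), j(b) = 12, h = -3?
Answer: -268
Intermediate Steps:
w(d, x) = 1 + d*x
l(u) = 8 (l(u) = 3 - 1*(-5) = 3 + 5 = 8)
j(-4) + w(9, -4)*l(K(2)) = 12 + (1 + 9*(-4))*8 = 12 + (1 - 36)*8 = 12 - 35*8 = 12 - 280 = -268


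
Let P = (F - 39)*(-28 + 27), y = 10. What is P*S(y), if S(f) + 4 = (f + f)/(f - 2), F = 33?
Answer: -9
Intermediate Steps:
S(f) = -4 + 2*f/(-2 + f) (S(f) = -4 + (f + f)/(f - 2) = -4 + (2*f)/(-2 + f) = -4 + 2*f/(-2 + f))
P = 6 (P = (33 - 39)*(-28 + 27) = -6*(-1) = 6)
P*S(y) = 6*(2*(4 - 1*10)/(-2 + 10)) = 6*(2*(4 - 10)/8) = 6*(2*(⅛)*(-6)) = 6*(-3/2) = -9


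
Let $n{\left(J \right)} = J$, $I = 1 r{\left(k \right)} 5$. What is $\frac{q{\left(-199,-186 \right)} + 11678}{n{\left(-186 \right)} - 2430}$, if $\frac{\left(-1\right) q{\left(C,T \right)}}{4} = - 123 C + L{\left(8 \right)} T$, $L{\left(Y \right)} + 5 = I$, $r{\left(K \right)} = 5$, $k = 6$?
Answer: $\frac{35675}{1308} \approx 27.274$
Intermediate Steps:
$I = 25$ ($I = 1 \cdot 5 \cdot 5 = 5 \cdot 5 = 25$)
$L{\left(Y \right)} = 20$ ($L{\left(Y \right)} = -5 + 25 = 20$)
$q{\left(C,T \right)} = - 80 T + 492 C$ ($q{\left(C,T \right)} = - 4 \left(- 123 C + 20 T\right) = - 80 T + 492 C$)
$\frac{q{\left(-199,-186 \right)} + 11678}{n{\left(-186 \right)} - 2430} = \frac{\left(\left(-80\right) \left(-186\right) + 492 \left(-199\right)\right) + 11678}{-186 - 2430} = \frac{\left(14880 - 97908\right) + 11678}{-2616} = \left(-83028 + 11678\right) \left(- \frac{1}{2616}\right) = \left(-71350\right) \left(- \frac{1}{2616}\right) = \frac{35675}{1308}$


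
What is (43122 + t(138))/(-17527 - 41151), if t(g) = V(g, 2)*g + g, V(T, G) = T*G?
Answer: -40674/29339 ≈ -1.3863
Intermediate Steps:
V(T, G) = G*T
t(g) = g + 2*g² (t(g) = (2*g)*g + g = 2*g² + g = g + 2*g²)
(43122 + t(138))/(-17527 - 41151) = (43122 + 138*(1 + 2*138))/(-17527 - 41151) = (43122 + 138*(1 + 276))/(-58678) = (43122 + 138*277)*(-1/58678) = (43122 + 38226)*(-1/58678) = 81348*(-1/58678) = -40674/29339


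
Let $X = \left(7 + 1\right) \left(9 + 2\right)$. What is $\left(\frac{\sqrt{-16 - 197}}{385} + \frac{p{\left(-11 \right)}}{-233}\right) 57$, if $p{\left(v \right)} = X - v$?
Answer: $- \frac{5643}{233} + \frac{57 i \sqrt{213}}{385} \approx -24.219 + 2.1607 i$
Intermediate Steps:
$X = 88$ ($X = 8 \cdot 11 = 88$)
$p{\left(v \right)} = 88 - v$
$\left(\frac{\sqrt{-16 - 197}}{385} + \frac{p{\left(-11 \right)}}{-233}\right) 57 = \left(\frac{\sqrt{-16 - 197}}{385} + \frac{88 - -11}{-233}\right) 57 = \left(\sqrt{-213} \cdot \frac{1}{385} + \left(88 + 11\right) \left(- \frac{1}{233}\right)\right) 57 = \left(i \sqrt{213} \cdot \frac{1}{385} + 99 \left(- \frac{1}{233}\right)\right) 57 = \left(\frac{i \sqrt{213}}{385} - \frac{99}{233}\right) 57 = \left(- \frac{99}{233} + \frac{i \sqrt{213}}{385}\right) 57 = - \frac{5643}{233} + \frac{57 i \sqrt{213}}{385}$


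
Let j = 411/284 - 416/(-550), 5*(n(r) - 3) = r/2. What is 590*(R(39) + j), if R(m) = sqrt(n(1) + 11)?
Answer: 10153723/7810 + 59*sqrt(1410) ≈ 3515.5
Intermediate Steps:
n(r) = 3 + r/10 (n(r) = 3 + (r/2)/5 = 3 + r/10)
R(m) = sqrt(1410)/10 (R(m) = sqrt((3 + (1/10)*1) + 11) = sqrt((3 + 1/10) + 11) = sqrt(31/10 + 11) = sqrt(141/10) = sqrt(1410)/10)
j = 172097/78100 (j = 411*(1/284) - 416*(-1/550) = 411/284 + 208/275 = 172097/78100 ≈ 2.2035)
590*(R(39) + j) = 590*(sqrt(1410)/10 + 172097/78100) = 590*(172097/78100 + sqrt(1410)/10) = 10153723/7810 + 59*sqrt(1410)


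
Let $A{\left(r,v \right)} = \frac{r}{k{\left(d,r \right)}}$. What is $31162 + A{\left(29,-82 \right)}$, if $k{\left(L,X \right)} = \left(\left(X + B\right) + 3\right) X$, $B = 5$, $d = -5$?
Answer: $\frac{1152995}{37} \approx 31162.0$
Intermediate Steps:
$k{\left(L,X \right)} = X \left(8 + X\right)$ ($k{\left(L,X \right)} = \left(\left(X + 5\right) + 3\right) X = \left(\left(5 + X\right) + 3\right) X = \left(8 + X\right) X = X \left(8 + X\right)$)
$A{\left(r,v \right)} = \frac{1}{8 + r}$ ($A{\left(r,v \right)} = \frac{r}{r \left(8 + r\right)} = r \frac{1}{r \left(8 + r\right)} = \frac{1}{8 + r}$)
$31162 + A{\left(29,-82 \right)} = 31162 + \frac{1}{8 + 29} = 31162 + \frac{1}{37} = \frac{1152995}{37}$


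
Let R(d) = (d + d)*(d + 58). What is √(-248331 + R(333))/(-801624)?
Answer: -5*√483/801624 ≈ -0.00013708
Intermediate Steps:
R(d) = 2*d*(58 + d) (R(d) = (2*d)*(58 + d) = 2*d*(58 + d))
√(-248331 + R(333))/(-801624) = √(-248331 + 2*333*(58 + 333))/(-801624) = √(-248331 + 2*333*391)*(-1/801624) = √(-248331 + 260406)*(-1/801624) = √12075*(-1/801624) = (5*√483)*(-1/801624) = -5*√483/801624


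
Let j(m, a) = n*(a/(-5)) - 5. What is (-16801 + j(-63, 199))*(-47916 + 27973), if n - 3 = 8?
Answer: 1719465517/5 ≈ 3.4389e+8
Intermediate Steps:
n = 11 (n = 3 + 8 = 11)
j(m, a) = -5 - 11*a/5 (j(m, a) = 11*(a/(-5)) - 5 = 11*(a*(-⅕)) - 5 = 11*(-a/5) - 5 = -11*a/5 - 5 = -5 - 11*a/5)
(-16801 + j(-63, 199))*(-47916 + 27973) = (-16801 + (-5 - 11/5*199))*(-47916 + 27973) = (-16801 + (-5 - 2189/5))*(-19943) = (-16801 - 2214/5)*(-19943) = -86219/5*(-19943) = 1719465517/5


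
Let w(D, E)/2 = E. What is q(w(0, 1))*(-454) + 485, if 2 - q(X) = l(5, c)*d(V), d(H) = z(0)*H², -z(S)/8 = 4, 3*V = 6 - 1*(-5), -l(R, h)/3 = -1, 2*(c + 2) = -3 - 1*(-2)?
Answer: -1759157/3 ≈ -5.8639e+5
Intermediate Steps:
w(D, E) = 2*E
c = -5/2 (c = -2 + (-3 - 1*(-2))/2 = -2 + (-3 + 2)/2 = -2 + (½)*(-1) = -2 - ½ = -5/2 ≈ -2.5000)
l(R, h) = 3 (l(R, h) = -3*(-1) = 3)
V = 11/3 (V = (6 - 1*(-5))/3 = (6 + 5)/3 = (⅓)*11 = 11/3 ≈ 3.6667)
z(S) = -32 (z(S) = -8*4 = -32)
d(H) = -32*H²
q(X) = 3878/3 (q(X) = 2 - 3*(-32*(11/3)²) = 2 - 3*(-32*121/9) = 2 - 3*(-3872)/9 = 2 - 1*(-3872/3) = 2 + 3872/3 = 3878/3)
q(w(0, 1))*(-454) + 485 = (3878/3)*(-454) + 485 = -1760612/3 + 485 = -1759157/3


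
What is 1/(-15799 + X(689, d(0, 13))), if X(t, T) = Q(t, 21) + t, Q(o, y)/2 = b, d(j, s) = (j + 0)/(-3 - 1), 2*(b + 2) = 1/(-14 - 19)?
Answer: -33/498763 ≈ -6.6164e-5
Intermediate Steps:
b = -133/66 (b = -2 + 1/(2*(-14 - 19)) = -2 + (1/2)/(-33) = -2 + (1/2)*(-1/33) = -2 - 1/66 = -133/66 ≈ -2.0152)
d(j, s) = -j/4 (d(j, s) = j/(-4) = j*(-1/4) = -j/4)
Q(o, y) = -133/33 (Q(o, y) = 2*(-133/66) = -133/33)
X(t, T) = -133/33 + t
1/(-15799 + X(689, d(0, 13))) = 1/(-15799 + (-133/33 + 689)) = 1/(-15799 + 22604/33) = 1/(-498763/33) = -33/498763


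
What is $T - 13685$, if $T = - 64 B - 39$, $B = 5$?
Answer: $-14044$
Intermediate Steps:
$T = -359$ ($T = \left(-64\right) 5 - 39 = -320 - 39 = -359$)
$T - 13685 = -359 - 13685 = -14044$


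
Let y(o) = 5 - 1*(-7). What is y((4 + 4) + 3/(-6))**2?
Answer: 144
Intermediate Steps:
y(o) = 12 (y(o) = 5 + 7 = 12)
y((4 + 4) + 3/(-6))**2 = 12**2 = 144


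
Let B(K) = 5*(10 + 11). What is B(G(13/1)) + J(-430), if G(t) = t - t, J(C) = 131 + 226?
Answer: 462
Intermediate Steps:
J(C) = 357
G(t) = 0
B(K) = 105 (B(K) = 5*21 = 105)
B(G(13/1)) + J(-430) = 105 + 357 = 462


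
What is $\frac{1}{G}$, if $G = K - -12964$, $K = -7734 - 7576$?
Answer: $- \frac{1}{2346} \approx -0.00042626$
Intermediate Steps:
$K = -15310$ ($K = -7734 - 7576 = -15310$)
$G = -2346$ ($G = -15310 - -12964 = -15310 + 12964 = -2346$)
$\frac{1}{G} = \frac{1}{-2346} = - \frac{1}{2346}$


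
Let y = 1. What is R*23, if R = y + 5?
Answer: 138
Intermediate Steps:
R = 6 (R = 1 + 5 = 6)
R*23 = 6*23 = 138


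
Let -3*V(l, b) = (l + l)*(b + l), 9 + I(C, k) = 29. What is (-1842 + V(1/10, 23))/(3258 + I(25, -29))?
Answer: -92177/163900 ≈ -0.56240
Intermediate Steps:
I(C, k) = 20 (I(C, k) = -9 + 29 = 20)
V(l, b) = -2*l*(b + l)/3 (V(l, b) = -(l + l)*(b + l)/3 = -2*l*(b + l)/3)
(-1842 + V(1/10, 23))/(3258 + I(25, -29)) = (-1842 - 2/3*(23 + 1/10)/10)/(3258 + 20) = (-1842 - 2/3*1/10*(23 + 1/10))/3278 = (-1842 - 2/3*1/10*231/10)*(1/3278) = (-1842 - 77/50)*(1/3278) = -92177/50*1/3278 = -92177/163900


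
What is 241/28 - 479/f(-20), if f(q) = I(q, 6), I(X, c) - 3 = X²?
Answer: 83711/11284 ≈ 7.4186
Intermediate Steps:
I(X, c) = 3 + X²
f(q) = 3 + q²
241/28 - 479/f(-20) = 241/28 - 479/(3 + (-20)²) = 241*(1/28) - 479/(3 + 400) = 241/28 - 479/403 = 83711/11284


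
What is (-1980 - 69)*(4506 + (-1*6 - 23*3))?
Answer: -9079119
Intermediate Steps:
(-1980 - 69)*(4506 + (-1*6 - 23*3)) = -2049*(4506 + (-6 - 69)) = -2049*(4506 - 75) = -2049*4431 = -9079119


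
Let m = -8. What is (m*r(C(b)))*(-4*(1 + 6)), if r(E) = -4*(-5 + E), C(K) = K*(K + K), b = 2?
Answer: -2688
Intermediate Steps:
C(K) = 2*K**2 (C(K) = K*(2*K) = 2*K**2)
r(E) = 20 - 4*E
(m*r(C(b)))*(-4*(1 + 6)) = (-8*(20 - 8*2**2))*(-4*(1 + 6)) = (-8*(20 - 8*4))*(-4*7) = -8*(20 - 4*8)*(-28) = -8*(20 - 32)*(-28) = -8*(-12)*(-28) = 96*(-28) = -2688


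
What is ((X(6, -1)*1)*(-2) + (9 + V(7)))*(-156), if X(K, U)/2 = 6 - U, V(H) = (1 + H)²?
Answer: -7020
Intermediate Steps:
X(K, U) = 12 - 2*U (X(K, U) = 2*(6 - U) = 12 - 2*U)
((X(6, -1)*1)*(-2) + (9 + V(7)))*(-156) = (((12 - 2*(-1))*1)*(-2) + (9 + (1 + 7)²))*(-156) = (((12 + 2)*1)*(-2) + (9 + 8²))*(-156) = ((14*1)*(-2) + (9 + 64))*(-156) = (14*(-2) + 73)*(-156) = (-28 + 73)*(-156) = 45*(-156) = -7020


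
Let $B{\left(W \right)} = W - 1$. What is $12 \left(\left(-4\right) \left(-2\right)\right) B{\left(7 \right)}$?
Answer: $576$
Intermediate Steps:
$B{\left(W \right)} = -1 + W$
$12 \left(\left(-4\right) \left(-2\right)\right) B{\left(7 \right)} = 12 \left(\left(-4\right) \left(-2\right)\right) \left(-1 + 7\right) = 12 \cdot 8 \cdot 6 = 96 \cdot 6 = 576$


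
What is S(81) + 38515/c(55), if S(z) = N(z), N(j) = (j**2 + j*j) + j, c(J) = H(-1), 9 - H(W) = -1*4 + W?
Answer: 223357/14 ≈ 15954.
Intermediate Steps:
H(W) = 13 - W (H(W) = 9 - (-1*4 + W) = 9 - (-4 + W) = 9 + (4 - W) = 13 - W)
c(J) = 14 (c(J) = 13 - 1*(-1) = 13 + 1 = 14)
N(j) = j + 2*j**2 (N(j) = (j**2 + j**2) + j = 2*j**2 + j = j + 2*j**2)
S(z) = z*(1 + 2*z)
S(81) + 38515/c(55) = 81*(1 + 2*81) + 38515/14 = 81*(1 + 162) + 38515*(1/14) = 81*163 + 38515/14 = 13203 + 38515/14 = 223357/14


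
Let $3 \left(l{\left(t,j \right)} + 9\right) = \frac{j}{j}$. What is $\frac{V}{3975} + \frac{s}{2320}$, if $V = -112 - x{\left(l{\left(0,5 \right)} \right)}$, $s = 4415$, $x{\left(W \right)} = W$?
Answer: $\frac{2077187}{1106640} \approx 1.877$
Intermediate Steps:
$l{\left(t,j \right)} = - \frac{26}{3}$ ($l{\left(t,j \right)} = -9 + \frac{j \frac{1}{j}}{3} = -9 + \frac{1}{3} \cdot 1 = -9 + \frac{1}{3} = - \frac{26}{3}$)
$V = - \frac{310}{3}$ ($V = -112 - - \frac{26}{3} = -112 + \frac{26}{3} = - \frac{310}{3} \approx -103.33$)
$\frac{V}{3975} + \frac{s}{2320} = - \frac{310}{3 \cdot 3975} + \frac{4415}{2320} = \left(- \frac{310}{3}\right) \frac{1}{3975} + 4415 \cdot \frac{1}{2320} = - \frac{62}{2385} + \frac{883}{464} = \frac{2077187}{1106640}$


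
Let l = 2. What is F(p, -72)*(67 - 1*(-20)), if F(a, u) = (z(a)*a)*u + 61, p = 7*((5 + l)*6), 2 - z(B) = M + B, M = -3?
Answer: 532232331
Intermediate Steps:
z(B) = 5 - B (z(B) = 2 - (-3 + B) = 2 + (3 - B) = 5 - B)
p = 294 (p = 7*((5 + 2)*6) = 7*(7*6) = 7*42 = 294)
F(a, u) = 61 + a*u*(5 - a) (F(a, u) = ((5 - a)*a)*u + 61 = (a*(5 - a))*u + 61 = a*u*(5 - a) + 61 = 61 + a*u*(5 - a))
F(p, -72)*(67 - 1*(-20)) = (61 - 1*294*(-72)*(-5 + 294))*(67 - 1*(-20)) = (61 - 1*294*(-72)*289)*(67 + 20) = (61 + 6117552)*87 = 6117613*87 = 532232331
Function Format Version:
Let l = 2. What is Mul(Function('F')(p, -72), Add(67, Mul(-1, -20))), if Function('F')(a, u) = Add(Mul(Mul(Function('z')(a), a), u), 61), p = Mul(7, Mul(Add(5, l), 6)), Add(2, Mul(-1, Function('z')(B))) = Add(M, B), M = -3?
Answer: 532232331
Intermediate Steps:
Function('z')(B) = Add(5, Mul(-1, B)) (Function('z')(B) = Add(2, Mul(-1, Add(-3, B))) = Add(2, Add(3, Mul(-1, B))) = Add(5, Mul(-1, B)))
p = 294 (p = Mul(7, Mul(Add(5, 2), 6)) = Mul(7, Mul(7, 6)) = Mul(7, 42) = 294)
Function('F')(a, u) = Add(61, Mul(a, u, Add(5, Mul(-1, a)))) (Function('F')(a, u) = Add(Mul(Mul(Add(5, Mul(-1, a)), a), u), 61) = Add(Mul(Mul(a, Add(5, Mul(-1, a))), u), 61) = Add(Mul(a, u, Add(5, Mul(-1, a))), 61) = Add(61, Mul(a, u, Add(5, Mul(-1, a)))))
Mul(Function('F')(p, -72), Add(67, Mul(-1, -20))) = Mul(Add(61, Mul(-1, 294, -72, Add(-5, 294))), Add(67, Mul(-1, -20))) = Mul(Add(61, Mul(-1, 294, -72, 289)), Add(67, 20)) = Mul(Add(61, 6117552), 87) = Mul(6117613, 87) = 532232331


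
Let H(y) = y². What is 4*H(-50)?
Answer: 10000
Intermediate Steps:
4*H(-50) = 4*(-50)² = 4*2500 = 10000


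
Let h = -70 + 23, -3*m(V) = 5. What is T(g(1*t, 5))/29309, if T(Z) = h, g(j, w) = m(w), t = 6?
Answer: -47/29309 ≈ -0.0016036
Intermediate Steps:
m(V) = -5/3 (m(V) = -⅓*5 = -5/3)
g(j, w) = -5/3
h = -47
T(Z) = -47
T(g(1*t, 5))/29309 = -47/29309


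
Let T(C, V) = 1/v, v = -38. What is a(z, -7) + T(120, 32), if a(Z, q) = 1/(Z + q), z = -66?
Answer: -111/2774 ≈ -0.040014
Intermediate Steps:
T(C, V) = -1/38 (T(C, V) = 1/(-38) = -1/38)
a(z, -7) + T(120, 32) = 1/(-66 - 7) - 1/38 = 1/(-73) - 1/38 = -1/73 - 1/38 = -111/2774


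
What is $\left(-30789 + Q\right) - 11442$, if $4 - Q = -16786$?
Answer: $-25441$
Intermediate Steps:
$Q = 16790$ ($Q = 4 - -16786 = 4 + 16786 = 16790$)
$\left(-30789 + Q\right) - 11442 = \left(-30789 + 16790\right) - 11442 = -13999 - 11442 = -25441$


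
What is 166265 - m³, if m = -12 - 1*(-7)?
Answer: 166390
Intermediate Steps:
m = -5 (m = -12 + 7 = -5)
166265 - m³ = 166265 - 1*(-5)³ = 166265 - 1*(-125) = 166265 + 125 = 166390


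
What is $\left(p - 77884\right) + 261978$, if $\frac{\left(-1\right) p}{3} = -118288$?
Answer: $538958$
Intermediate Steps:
$p = 354864$ ($p = \left(-3\right) \left(-118288\right) = 354864$)
$\left(p - 77884\right) + 261978 = \left(354864 - 77884\right) + 261978 = 276980 + 261978 = 538958$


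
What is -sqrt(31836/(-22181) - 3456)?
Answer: -2*I*sqrt(425261740083)/22181 ≈ -58.8*I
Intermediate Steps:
-sqrt(31836/(-22181) - 3456) = -sqrt(31836*(-1/22181) - 3456) = -sqrt(-31836/22181 - 3456) = -sqrt(-76689372/22181) = -2*I*sqrt(425261740083)/22181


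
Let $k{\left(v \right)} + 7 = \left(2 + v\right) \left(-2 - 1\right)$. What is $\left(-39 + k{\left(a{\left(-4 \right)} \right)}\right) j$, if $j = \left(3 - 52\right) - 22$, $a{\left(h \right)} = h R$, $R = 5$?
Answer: $-568$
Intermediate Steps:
$a{\left(h \right)} = 5 h$ ($a{\left(h \right)} = h 5 = 5 h$)
$k{\left(v \right)} = -13 - 3 v$ ($k{\left(v \right)} = -7 + \left(2 + v\right) \left(-2 - 1\right) = -7 + \left(2 + v\right) \left(-3\right) = -7 - \left(6 + 3 v\right) = -13 - 3 v$)
$j = -71$ ($j = -49 - 22 = -71$)
$\left(-39 + k{\left(a{\left(-4 \right)} \right)}\right) j = \left(-39 - \left(13 + 3 \cdot 5 \left(-4\right)\right)\right) \left(-71\right) = \left(-39 - -47\right) \left(-71\right) = \left(-39 + \left(-13 + 60\right)\right) \left(-71\right) = \left(-39 + 47\right) \left(-71\right) = 8 \left(-71\right) = -568$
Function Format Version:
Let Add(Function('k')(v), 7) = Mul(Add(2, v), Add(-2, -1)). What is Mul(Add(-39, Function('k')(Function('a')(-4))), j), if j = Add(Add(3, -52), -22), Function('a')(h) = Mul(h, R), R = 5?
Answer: -568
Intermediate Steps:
Function('a')(h) = Mul(5, h) (Function('a')(h) = Mul(h, 5) = Mul(5, h))
Function('k')(v) = Add(-13, Mul(-3, v)) (Function('k')(v) = Add(-7, Mul(Add(2, v), Add(-2, -1))) = Add(-7, Mul(Add(2, v), -3)) = Add(-7, Add(-6, Mul(-3, v))) = Add(-13, Mul(-3, v)))
j = -71 (j = Add(-49, -22) = -71)
Mul(Add(-39, Function('k')(Function('a')(-4))), j) = Mul(Add(-39, Add(-13, Mul(-3, Mul(5, -4)))), -71) = Mul(Add(-39, Add(-13, Mul(-3, -20))), -71) = Mul(Add(-39, Add(-13, 60)), -71) = Mul(Add(-39, 47), -71) = Mul(8, -71) = -568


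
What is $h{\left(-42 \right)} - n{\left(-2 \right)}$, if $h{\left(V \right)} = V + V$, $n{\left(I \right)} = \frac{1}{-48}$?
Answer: $- \frac{4031}{48} \approx -83.979$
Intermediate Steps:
$n{\left(I \right)} = - \frac{1}{48}$
$h{\left(V \right)} = 2 V$
$h{\left(-42 \right)} - n{\left(-2 \right)} = 2 \left(-42\right) - - \frac{1}{48} = -84 + \frac{1}{48} = - \frac{4031}{48}$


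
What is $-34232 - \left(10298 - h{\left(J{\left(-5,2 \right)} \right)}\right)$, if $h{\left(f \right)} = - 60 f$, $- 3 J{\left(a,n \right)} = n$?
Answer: $-44490$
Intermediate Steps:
$J{\left(a,n \right)} = - \frac{n}{3}$
$-34232 - \left(10298 - h{\left(J{\left(-5,2 \right)} \right)}\right) = -34232 - \left(10298 - - 60 \left(\left(- \frac{1}{3}\right) 2\right)\right) = -34232 - \left(10298 - \left(-60\right) \left(- \frac{2}{3}\right)\right) = -34232 - \left(10298 - 40\right) = -34232 - 10258 = -44490$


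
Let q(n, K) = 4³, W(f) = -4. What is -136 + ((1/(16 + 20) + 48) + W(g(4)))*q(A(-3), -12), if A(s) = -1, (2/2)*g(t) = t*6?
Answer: 24136/9 ≈ 2681.8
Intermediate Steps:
g(t) = 6*t (g(t) = t*6 = 6*t)
q(n, K) = 64
-136 + ((1/(16 + 20) + 48) + W(g(4)))*q(A(-3), -12) = -136 + ((1/(16 + 20) + 48) - 4)*64 = -136 + ((1/36 + 48) - 4)*64 = -136 + (1729/36 - 4)*64 = -136 + (1585/36)*64 = -136 + 25360/9 = 24136/9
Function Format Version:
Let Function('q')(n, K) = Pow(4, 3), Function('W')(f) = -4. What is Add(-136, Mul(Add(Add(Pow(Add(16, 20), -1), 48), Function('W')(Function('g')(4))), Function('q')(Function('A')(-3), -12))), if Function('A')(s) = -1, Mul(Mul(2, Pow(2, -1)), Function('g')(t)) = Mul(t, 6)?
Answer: Rational(24136, 9) ≈ 2681.8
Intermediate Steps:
Function('g')(t) = Mul(6, t) (Function('g')(t) = Mul(t, 6) = Mul(6, t))
Function('q')(n, K) = 64
Add(-136, Mul(Add(Add(Pow(Add(16, 20), -1), 48), Function('W')(Function('g')(4))), Function('q')(Function('A')(-3), -12))) = Add(-136, Mul(Add(Add(Pow(Add(16, 20), -1), 48), -4), 64)) = Add(-136, Mul(Add(Add(Pow(36, -1), 48), -4), 64)) = Add(-136, Mul(Add(Add(Rational(1, 36), 48), -4), 64)) = Add(-136, Mul(Add(Rational(1729, 36), -4), 64)) = Add(-136, Mul(Rational(1585, 36), 64)) = Add(-136, Rational(25360, 9)) = Rational(24136, 9)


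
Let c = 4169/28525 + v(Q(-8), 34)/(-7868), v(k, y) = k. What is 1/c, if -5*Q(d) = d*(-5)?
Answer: 8015525/1179639 ≈ 6.7949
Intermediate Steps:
Q(d) = d (Q(d) = -d*(-5)/5 = -(-1)*d = d)
c = 1179639/8015525 (c = 4169/28525 - 8/(-7868) = 4169*(1/28525) - 8*(-1/7868) = 4169/28525 + 2/1967 = 1179639/8015525 ≈ 0.14717)
1/c = 1/(1179639/8015525) = 8015525/1179639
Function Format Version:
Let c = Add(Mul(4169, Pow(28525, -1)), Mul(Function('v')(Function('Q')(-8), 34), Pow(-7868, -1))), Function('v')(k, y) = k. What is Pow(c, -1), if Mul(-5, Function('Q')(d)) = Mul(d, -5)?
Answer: Rational(8015525, 1179639) ≈ 6.7949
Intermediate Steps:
Function('Q')(d) = d (Function('Q')(d) = Mul(Rational(-1, 5), Mul(d, -5)) = Mul(Rational(-1, 5), Mul(-5, d)) = d)
c = Rational(1179639, 8015525) (c = Add(Mul(4169, Pow(28525, -1)), Mul(-8, Pow(-7868, -1))) = Add(Mul(4169, Rational(1, 28525)), Mul(-8, Rational(-1, 7868))) = Add(Rational(4169, 28525), Rational(2, 1967)) = Rational(1179639, 8015525) ≈ 0.14717)
Pow(c, -1) = Pow(Rational(1179639, 8015525), -1) = Rational(8015525, 1179639)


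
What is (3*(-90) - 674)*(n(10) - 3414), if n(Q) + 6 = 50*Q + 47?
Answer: 2712112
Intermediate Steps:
n(Q) = 41 + 50*Q (n(Q) = -6 + (50*Q + 47) = -6 + (47 + 50*Q) = 41 + 50*Q)
(3*(-90) - 674)*(n(10) - 3414) = (3*(-90) - 674)*((41 + 50*10) - 3414) = (-270 - 674)*((41 + 500) - 3414) = -944*(541 - 3414) = -944*(-2873) = 2712112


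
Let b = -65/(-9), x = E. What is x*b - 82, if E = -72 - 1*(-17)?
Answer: -4313/9 ≈ -479.22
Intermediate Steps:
E = -55 (E = -72 + 17 = -55)
x = -55
b = 65/9 (b = -65*(-1/9) = 65/9 ≈ 7.2222)
x*b - 82 = -55*65/9 - 82 = -3575/9 - 82 = -4313/9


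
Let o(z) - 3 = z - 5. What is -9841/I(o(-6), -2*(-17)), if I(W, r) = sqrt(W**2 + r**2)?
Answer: -9841*sqrt(305)/610 ≈ -281.75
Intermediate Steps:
o(z) = -2 + z (o(z) = 3 + (z - 5) = 3 + (-5 + z) = -2 + z)
-9841/I(o(-6), -2*(-17)) = -9841/sqrt((-2 - 6)**2 + (-2*(-17))**2) = -9841/sqrt((-8)**2 + 34**2) = -9841/sqrt(64 + 1156) = -9841*sqrt(305)/610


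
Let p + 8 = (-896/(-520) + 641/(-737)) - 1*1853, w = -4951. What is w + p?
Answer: -326287981/47905 ≈ -6811.1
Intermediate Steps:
p = -89110326/47905 (p = -8 + ((-896/(-520) + 641/(-737)) - 1*1853) = -8 + ((-896*(-1/520) + 641*(-1/737)) - 1853) = -8 + ((112/65 - 641/737) - 1853) = -8 + (40879/47905 - 1853) = -8 - 88727086/47905 = -89110326/47905 ≈ -1860.1)
w + p = -4951 - 89110326/47905 = -326287981/47905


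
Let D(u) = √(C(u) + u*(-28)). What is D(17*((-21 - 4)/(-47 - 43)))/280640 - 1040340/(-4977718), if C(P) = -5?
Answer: 520170/2488859 + I*√1235/841920 ≈ 0.209 + 4.1741e-5*I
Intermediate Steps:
D(u) = √(-5 - 28*u) (D(u) = √(-5 + u*(-28)) = √(-5 - 28*u))
D(17*((-21 - 4)/(-47 - 43)))/280640 - 1040340/(-4977718) = √(-5 - 476*(-21 - 4)/(-47 - 43))/280640 - 1040340/(-4977718) = √(-5 - 476*(-25/(-90)))*(1/280640) - 1040340*(-1/4977718) = √(-5 - 476*(-25*(-1/90)))*(1/280640) + 520170/2488859 = √(-5 - 476*5/18)*(1/280640) + 520170/2488859 = √(-5 - 28*85/18)*(1/280640) + 520170/2488859 = √(-5 - 1190/9)*(1/280640) + 520170/2488859 = √(-1235/9)*(1/280640) + 520170/2488859 = (I*√1235/3)*(1/280640) + 520170/2488859 = I*√1235/841920 + 520170/2488859 = 520170/2488859 + I*√1235/841920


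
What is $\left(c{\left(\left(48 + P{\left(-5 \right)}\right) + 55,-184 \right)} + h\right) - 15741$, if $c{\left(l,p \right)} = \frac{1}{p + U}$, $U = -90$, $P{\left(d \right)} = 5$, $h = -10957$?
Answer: $- \frac{7315253}{274} \approx -26698.0$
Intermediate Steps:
$c{\left(l,p \right)} = \frac{1}{-90 + p}$ ($c{\left(l,p \right)} = \frac{1}{p - 90} = \frac{1}{-90 + p}$)
$\left(c{\left(\left(48 + P{\left(-5 \right)}\right) + 55,-184 \right)} + h\right) - 15741 = \left(\frac{1}{-90 - 184} - 10957\right) - 15741 = \left(\frac{1}{-274} - 10957\right) - 15741 = \left(- \frac{1}{274} - 10957\right) - 15741 = - \frac{3002219}{274} - 15741 = - \frac{7315253}{274}$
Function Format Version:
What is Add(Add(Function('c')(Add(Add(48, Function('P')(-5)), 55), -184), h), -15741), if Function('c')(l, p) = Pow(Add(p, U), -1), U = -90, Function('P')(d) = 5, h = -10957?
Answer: Rational(-7315253, 274) ≈ -26698.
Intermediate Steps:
Function('c')(l, p) = Pow(Add(-90, p), -1) (Function('c')(l, p) = Pow(Add(p, -90), -1) = Pow(Add(-90, p), -1))
Add(Add(Function('c')(Add(Add(48, Function('P')(-5)), 55), -184), h), -15741) = Add(Add(Pow(Add(-90, -184), -1), -10957), -15741) = Add(Add(Pow(-274, -1), -10957), -15741) = Add(Add(Rational(-1, 274), -10957), -15741) = Add(Rational(-3002219, 274), -15741) = Rational(-7315253, 274)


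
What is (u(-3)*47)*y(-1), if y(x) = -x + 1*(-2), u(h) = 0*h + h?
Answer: 141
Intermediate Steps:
u(h) = h (u(h) = 0 + h = h)
y(x) = -2 - x (y(x) = -x - 2 = -2 - x)
(u(-3)*47)*y(-1) = (-3*47)*(-2 - 1*(-1)) = -141*(-2 + 1) = -141*(-1) = 141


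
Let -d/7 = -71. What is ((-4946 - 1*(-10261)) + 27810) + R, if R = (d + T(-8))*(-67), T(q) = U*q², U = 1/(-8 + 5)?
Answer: 3766/3 ≈ 1255.3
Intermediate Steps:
d = 497 (d = -7*(-71) = 497)
U = -⅓ (U = 1/(-3) = -⅓ ≈ -0.33333)
T(q) = -q²/3
R = -95609/3 (R = (497 - ⅓*(-8)²)*(-67) = (497 - ⅓*64)*(-67) = (497 - 64/3)*(-67) = (1427/3)*(-67) = -95609/3 ≈ -31870.)
((-4946 - 1*(-10261)) + 27810) + R = ((-4946 - 1*(-10261)) + 27810) - 95609/3 = ((-4946 + 10261) + 27810) - 95609/3 = (5315 + 27810) - 95609/3 = 33125 - 95609/3 = 3766/3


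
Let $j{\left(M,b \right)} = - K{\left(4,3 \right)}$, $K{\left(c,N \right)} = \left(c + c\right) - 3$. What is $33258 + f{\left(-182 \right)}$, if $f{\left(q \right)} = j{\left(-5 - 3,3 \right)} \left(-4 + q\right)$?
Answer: $34188$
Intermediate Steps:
$K{\left(c,N \right)} = -3 + 2 c$ ($K{\left(c,N \right)} = 2 c - 3 = -3 + 2 c$)
$j{\left(M,b \right)} = -5$ ($j{\left(M,b \right)} = - (-3 + 2 \cdot 4) = - (-3 + 8) = \left(-1\right) 5 = -5$)
$f{\left(q \right)} = 20 - 5 q$ ($f{\left(q \right)} = - 5 \left(-4 + q\right) = 20 - 5 q$)
$33258 + f{\left(-182 \right)} = 33258 + \left(20 - -910\right) = 33258 + \left(20 + 910\right) = 33258 + 930 = 34188$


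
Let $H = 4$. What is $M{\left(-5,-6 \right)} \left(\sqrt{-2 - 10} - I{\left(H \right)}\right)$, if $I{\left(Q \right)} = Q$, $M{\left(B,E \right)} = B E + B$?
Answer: $-100 + 50 i \sqrt{3} \approx -100.0 + 86.603 i$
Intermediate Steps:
$M{\left(B,E \right)} = B + B E$
$M{\left(-5,-6 \right)} \left(\sqrt{-2 - 10} - I{\left(H \right)}\right) = - 5 \left(1 - 6\right) \left(\sqrt{-2 - 10} - 4\right) = \left(-5\right) \left(-5\right) \left(\sqrt{-12} - 4\right) = 25 \left(2 i \sqrt{3} - 4\right) = 25 \left(-4 + 2 i \sqrt{3}\right) = -100 + 50 i \sqrt{3}$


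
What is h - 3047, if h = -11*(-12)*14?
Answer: -1199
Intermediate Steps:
h = 1848 (h = 132*14 = 1848)
h - 3047 = 1848 - 3047 = -1199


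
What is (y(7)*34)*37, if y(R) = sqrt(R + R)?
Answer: 1258*sqrt(14) ≈ 4707.0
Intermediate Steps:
y(R) = sqrt(2)*sqrt(R) (y(R) = sqrt(2*R) = sqrt(2)*sqrt(R))
(y(7)*34)*37 = ((sqrt(2)*sqrt(7))*34)*37 = (sqrt(14)*34)*37 = (34*sqrt(14))*37 = 1258*sqrt(14)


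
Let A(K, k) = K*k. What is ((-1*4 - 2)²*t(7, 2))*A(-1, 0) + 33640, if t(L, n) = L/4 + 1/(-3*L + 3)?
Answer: 33640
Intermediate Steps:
t(L, n) = 1/(3 - 3*L) + L/4 (t(L, n) = L*(¼) + 1/(3 - 3*L) = L/4 + 1/(3 - 3*L) = 1/(3 - 3*L) + L/4)
((-1*4 - 2)²*t(7, 2))*A(-1, 0) + 33640 = ((-1*4 - 2)²*((-4 - 3*7 + 3*7²)/(12*(-1 + 7))))*(-1*0) + 33640 = ((-4 - 2)²*((1/12)*(-4 - 21 + 3*49)/6))*0 + 33640 = ((-6)²*((1/12)*(⅙)*(-4 - 21 + 147)))*0 + 33640 = (36*((1/12)*(⅙)*122))*0 + 33640 = (36*(61/36))*0 + 33640 = 61*0 + 33640 = 0 + 33640 = 33640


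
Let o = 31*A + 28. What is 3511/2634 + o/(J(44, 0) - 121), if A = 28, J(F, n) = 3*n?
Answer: -1935233/318714 ≈ -6.0720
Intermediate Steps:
o = 896 (o = 31*28 + 28 = 868 + 28 = 896)
3511/2634 + o/(J(44, 0) - 121) = 3511/2634 + 896/(3*0 - 121) = 3511*(1/2634) + 896/(0 - 121) = 3511/2634 + 896/(-121) = 3511/2634 + 896*(-1/121) = 3511/2634 - 896/121 = -1935233/318714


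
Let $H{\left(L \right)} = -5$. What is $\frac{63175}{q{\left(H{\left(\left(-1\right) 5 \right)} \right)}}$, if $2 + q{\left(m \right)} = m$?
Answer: $-9025$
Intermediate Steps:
$q{\left(m \right)} = -2 + m$
$\frac{63175}{q{\left(H{\left(\left(-1\right) 5 \right)} \right)}} = \frac{63175}{-2 - 5} = \frac{63175}{-7} = 63175 \left(- \frac{1}{7}\right) = -9025$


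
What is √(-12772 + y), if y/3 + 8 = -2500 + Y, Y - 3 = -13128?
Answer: I*√59671 ≈ 244.28*I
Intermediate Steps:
Y = -13125 (Y = 3 - 13128 = -13125)
y = -46899 (y = -24 + 3*(-2500 - 13125) = -24 + 3*(-15625) = -24 - 46875 = -46899)
√(-12772 + y) = √(-12772 - 46899) = √(-59671) = I*√59671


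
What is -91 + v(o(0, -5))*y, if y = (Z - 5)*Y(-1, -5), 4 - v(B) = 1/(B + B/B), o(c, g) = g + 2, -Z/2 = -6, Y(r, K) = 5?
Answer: 133/2 ≈ 66.500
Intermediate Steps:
Z = 12 (Z = -2*(-6) = 12)
o(c, g) = 2 + g
v(B) = 4 - 1/(1 + B) (v(B) = 4 - 1/(B + B/B) = 4 - 1/(B + 1) = 4 - 1/(1 + B))
y = 35 (y = (12 - 5)*5 = 7*5 = 35)
-91 + v(o(0, -5))*y = -91 + ((3 + 4*(2 - 5))/(1 + (2 - 5)))*35 = -91 + ((3 + 4*(-3))/(1 - 3))*35 = -91 + ((3 - 12)/(-2))*35 = -91 - ½*(-9)*35 = -91 + (9/2)*35 = -91 + 315/2 = 133/2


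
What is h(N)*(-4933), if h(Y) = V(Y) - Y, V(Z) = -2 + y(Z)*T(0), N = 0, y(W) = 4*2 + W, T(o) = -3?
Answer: 128258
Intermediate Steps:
y(W) = 8 + W
V(Z) = -26 - 3*Z (V(Z) = -2 + (8 + Z)*(-3) = -2 + (-24 - 3*Z) = -26 - 3*Z)
h(Y) = -26 - 4*Y (h(Y) = (-26 - 3*Y) - Y = -26 - 4*Y)
h(N)*(-4933) = (-26 - 4*0)*(-4933) = (-26 + 0)*(-4933) = -26*(-4933) = 128258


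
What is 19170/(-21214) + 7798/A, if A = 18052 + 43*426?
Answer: -132946532/192888295 ≈ -0.68924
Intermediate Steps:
A = 36370 (A = 18052 + 18318 = 36370)
19170/(-21214) + 7798/A = 19170/(-21214) + 7798/36370 = 19170*(-1/21214) + 7798*(1/36370) = -9585/10607 + 3899/18185 = -132946532/192888295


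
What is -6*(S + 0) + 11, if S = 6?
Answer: -25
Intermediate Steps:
-6*(S + 0) + 11 = -6*(6 + 0) + 11 = -6*6 + 11 = -36 + 11 = -25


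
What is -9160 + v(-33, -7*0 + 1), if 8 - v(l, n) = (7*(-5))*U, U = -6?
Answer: -9362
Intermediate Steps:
v(l, n) = -202 (v(l, n) = 8 - 7*(-5)*(-6) = 8 - (-35)*(-6) = 8 - 1*210 = 8 - 210 = -202)
-9160 + v(-33, -7*0 + 1) = -9160 - 202 = -9362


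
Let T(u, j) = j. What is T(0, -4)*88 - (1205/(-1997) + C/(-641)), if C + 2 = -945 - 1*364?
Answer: -452432766/1280077 ≈ -353.44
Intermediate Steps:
C = -1311 (C = -2 + (-945 - 1*364) = -2 + (-945 - 364) = -2 - 1309 = -1311)
T(0, -4)*88 - (1205/(-1997) + C/(-641)) = -4*88 - (1205/(-1997) - 1311/(-641)) = -352 - (1205*(-1/1997) - 1311*(-1/641)) = -352 - (-1205/1997 + 1311/641) = -352 - 1*1845662/1280077 = -352 - 1845662/1280077 = -452432766/1280077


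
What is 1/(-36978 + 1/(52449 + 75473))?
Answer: -127922/4730299715 ≈ -2.7043e-5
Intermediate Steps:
1/(-36978 + 1/(52449 + 75473)) = 1/(-36978 + 1/127922) = 1/(-4730299715/127922) = -127922/4730299715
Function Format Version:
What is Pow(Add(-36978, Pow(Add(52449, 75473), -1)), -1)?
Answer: Rational(-127922, 4730299715) ≈ -2.7043e-5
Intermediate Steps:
Pow(Add(-36978, Pow(Add(52449, 75473), -1)), -1) = Pow(Add(-36978, Pow(127922, -1)), -1) = Pow(Add(-36978, Rational(1, 127922)), -1) = Pow(Rational(-4730299715, 127922), -1) = Rational(-127922, 4730299715)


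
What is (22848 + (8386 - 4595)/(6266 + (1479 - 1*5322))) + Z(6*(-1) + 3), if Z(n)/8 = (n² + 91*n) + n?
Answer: 50188967/2423 ≈ 20714.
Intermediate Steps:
Z(n) = 8*n² + 736*n (Z(n) = 8*((n² + 91*n) + n) = 8*(n² + 92*n) = 8*n² + 736*n)
(22848 + (8386 - 4595)/(6266 + (1479 - 1*5322))) + Z(6*(-1) + 3) = (22848 + (8386 - 4595)/(6266 + (1479 - 1*5322))) + 8*(6*(-1) + 3)*(92 + (6*(-1) + 3)) = (22848 + 3791/(6266 + (1479 - 5322))) + 8*(-6 + 3)*(92 + (-6 + 3)) = (22848 + 3791/(6266 - 3843)) + 8*(-3)*(92 - 3) = (22848 + 3791/2423) + 8*(-3)*89 = (22848 + 3791*(1/2423)) - 2136 = (22848 + 3791/2423) - 2136 = 55364495/2423 - 2136 = 50188967/2423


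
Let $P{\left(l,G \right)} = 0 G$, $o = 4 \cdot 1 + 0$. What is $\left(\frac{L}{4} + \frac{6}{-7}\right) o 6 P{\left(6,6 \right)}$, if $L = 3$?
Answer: $0$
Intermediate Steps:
$o = 4$ ($o = 4 + 0 = 4$)
$P{\left(l,G \right)} = 0$
$\left(\frac{L}{4} + \frac{6}{-7}\right) o 6 P{\left(6,6 \right)} = \left(\frac{3}{4} + \frac{6}{-7}\right) 4 \cdot 6 \cdot 0 = \left(3 \cdot \frac{1}{4} + 6 \left(- \frac{1}{7}\right)\right) 4 \cdot 0 = \left(\frac{3}{4} - \frac{6}{7}\right) 4 \cdot 0 = \left(- \frac{3}{28}\right) 4 \cdot 0 = \left(- \frac{3}{7}\right) 0 = 0$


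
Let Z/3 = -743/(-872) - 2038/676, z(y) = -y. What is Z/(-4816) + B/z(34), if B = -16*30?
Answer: 24335726241/1723616128 ≈ 14.119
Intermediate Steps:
B = -480
Z = -956151/147368 (Z = 3*(-743/(-872) - 2038/676) = 3*(-743*(-1/872) - 2038*1/676) = 3*(743/872 - 1019/338) = 3*(-318717/147368) = -956151/147368 ≈ -6.4882)
Z/(-4816) + B/z(34) = -956151/147368/(-4816) - 480/((-1*34)) = -956151/147368*(-1/4816) - 480/(-34) = 136593/101389184 - 480*(-1/34) = 136593/101389184 + 240/17 = 24335726241/1723616128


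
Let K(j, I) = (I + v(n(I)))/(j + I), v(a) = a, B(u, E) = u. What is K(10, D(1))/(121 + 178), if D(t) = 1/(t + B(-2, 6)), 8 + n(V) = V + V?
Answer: -11/2691 ≈ -0.0040877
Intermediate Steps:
n(V) = -8 + 2*V (n(V) = -8 + (V + V) = -8 + 2*V)
D(t) = 1/(-2 + t) (D(t) = 1/(t - 2) = 1/(-2 + t))
K(j, I) = (-8 + 3*I)/(I + j) (K(j, I) = (I + (-8 + 2*I))/(j + I) = (-8 + 3*I)/(I + j))
K(10, D(1))/(121 + 178) = ((-8 + 3/(-2 + 1))/(1/(-2 + 1) + 10))/(121 + 178) = ((-8 + 3/(-1))/(1/(-1) + 10))/299 = ((-8 + 3*(-1))/(-1 + 10))/299 = ((-8 - 3)/9)/299 = ((⅑)*(-11))/299 = (1/299)*(-11/9) = -11/2691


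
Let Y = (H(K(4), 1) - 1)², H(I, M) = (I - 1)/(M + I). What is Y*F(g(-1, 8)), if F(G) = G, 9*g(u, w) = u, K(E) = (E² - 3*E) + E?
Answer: -4/729 ≈ -0.0054870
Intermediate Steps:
K(E) = E² - 2*E
g(u, w) = u/9
H(I, M) = (-1 + I)/(I + M)
Y = 4/81 (Y = ((-1 + 4*(-2 + 4))/(4*(-2 + 4) + 1) - 1)² = ((-1 + 4*2)/(4*2 + 1) - 1)² = ((-1 + 8)/(8 + 1) - 1)² = (7/9 - 1)² = (-2/9)² = 4/81 ≈ 0.049383)
Y*F(g(-1, 8)) = 4*((⅑)*(-1))/81 = (4/81)*(-⅑) = -4/729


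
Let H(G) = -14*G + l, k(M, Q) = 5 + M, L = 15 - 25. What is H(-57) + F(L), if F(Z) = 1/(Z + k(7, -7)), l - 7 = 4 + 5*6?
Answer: 1679/2 ≈ 839.50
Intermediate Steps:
L = -10
l = 41 (l = 7 + (4 + 5*6) = 7 + (4 + 30) = 7 + 34 = 41)
F(Z) = 1/(12 + Z) (F(Z) = 1/(Z + (5 + 7)) = 1/(Z + 12) = 1/(12 + Z))
H(G) = 41 - 14*G (H(G) = -14*G + 41 = 41 - 14*G)
H(-57) + F(L) = (41 - 14*(-57)) + 1/(12 - 10) = (41 + 798) + 1/2 = 839 + ½ = 1679/2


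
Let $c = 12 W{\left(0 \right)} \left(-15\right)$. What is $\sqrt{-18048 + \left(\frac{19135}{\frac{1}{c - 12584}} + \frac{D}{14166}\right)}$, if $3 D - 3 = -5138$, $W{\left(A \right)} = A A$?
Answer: $\frac{i \sqrt{48325260215613198}}{14166} \approx 15518.0 i$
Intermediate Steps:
$W{\left(A \right)} = A^{2}$
$c = 0$ ($c = 12 \cdot 0^{2} \left(-15\right) = 12 \cdot 0 \left(-15\right) = 0 \left(-15\right) = 0$)
$D = - \frac{5135}{3}$ ($D = 1 + \frac{1}{3} \left(-5138\right) = 1 - \frac{5138}{3} = - \frac{5135}{3} \approx -1711.7$)
$\sqrt{-18048 + \left(\frac{19135}{\frac{1}{c - 12584}} + \frac{D}{14166}\right)} = \sqrt{-18048 + \left(\frac{19135}{\frac{1}{0 - 12584}} - \frac{5135}{3 \cdot 14166}\right)} = \sqrt{-18048 + \left(\frac{19135}{\frac{1}{-12584}} - \frac{5135}{42498}\right)} = \sqrt{-18048 + \left(\frac{19135}{- \frac{1}{12584}} - \frac{5135}{42498}\right)} = \sqrt{-18048 + \left(19135 \left(-12584\right) - \frac{5135}{42498}\right)} = \sqrt{-18048 - \frac{10233299115455}{42498}} = \sqrt{- \frac{10234066119359}{42498}} = \frac{i \sqrt{48325260215613198}}{14166}$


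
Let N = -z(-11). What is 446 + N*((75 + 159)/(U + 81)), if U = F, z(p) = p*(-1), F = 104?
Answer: 79936/185 ≈ 432.09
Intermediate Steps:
z(p) = -p
U = 104
N = -11 (N = -(-1)*(-11) = -1*11 = -11)
446 + N*((75 + 159)/(U + 81)) = 446 - 11*(75 + 159)/(104 + 81) = 446 - 2574/185 = 79936/185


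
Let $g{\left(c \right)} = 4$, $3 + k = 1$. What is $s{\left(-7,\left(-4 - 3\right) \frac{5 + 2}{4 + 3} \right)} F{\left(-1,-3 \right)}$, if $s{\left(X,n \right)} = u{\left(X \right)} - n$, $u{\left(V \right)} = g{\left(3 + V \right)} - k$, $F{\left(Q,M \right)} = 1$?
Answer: $13$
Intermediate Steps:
$k = -2$ ($k = -3 + 1 = -2$)
$u{\left(V \right)} = 6$ ($u{\left(V \right)} = 4 - -2 = 4 + 2 = 6$)
$s{\left(X,n \right)} = 6 - n$
$s{\left(-7,\left(-4 - 3\right) \frac{5 + 2}{4 + 3} \right)} F{\left(-1,-3 \right)} = \left(6 - \left(-4 - 3\right) \frac{5 + 2}{4 + 3}\right) 1 = \left(6 - - 7 \cdot \frac{7}{7}\right) 1 = \left(6 - - 7 \cdot 7 \cdot \frac{1}{7}\right) 1 = \left(6 - \left(-7\right) 1\right) 1 = \left(6 - -7\right) 1 = \left(6 + 7\right) 1 = 13 \cdot 1 = 13$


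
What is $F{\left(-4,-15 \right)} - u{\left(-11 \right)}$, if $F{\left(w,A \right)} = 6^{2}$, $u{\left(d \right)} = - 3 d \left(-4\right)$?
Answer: $168$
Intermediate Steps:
$u{\left(d \right)} = 12 d$
$F{\left(w,A \right)} = 36$
$F{\left(-4,-15 \right)} - u{\left(-11 \right)} = 36 - 12 \left(-11\right) = 36 - -132 = 36 + 132 = 168$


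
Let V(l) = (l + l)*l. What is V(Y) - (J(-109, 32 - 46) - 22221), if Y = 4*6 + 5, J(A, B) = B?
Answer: 23917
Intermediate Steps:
Y = 29 (Y = 24 + 5 = 29)
V(l) = 2*l**2 (V(l) = (2*l)*l = 2*l**2)
V(Y) - (J(-109, 32 - 46) - 22221) = 2*29**2 - ((32 - 46) - 22221) = 2*841 - (-14 - 22221) = 1682 - 1*(-22235) = 1682 + 22235 = 23917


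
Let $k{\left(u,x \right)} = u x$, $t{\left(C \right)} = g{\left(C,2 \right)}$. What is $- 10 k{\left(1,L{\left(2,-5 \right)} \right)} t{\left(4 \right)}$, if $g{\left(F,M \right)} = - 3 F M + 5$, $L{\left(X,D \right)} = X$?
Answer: $380$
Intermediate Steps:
$g{\left(F,M \right)} = 5 - 3 F M$ ($g{\left(F,M \right)} = - 3 F M + 5 = 5 - 3 F M$)
$t{\left(C \right)} = 5 - 6 C$ ($t{\left(C \right)} = 5 - 3 C 2 = 5 - 6 C$)
$- 10 k{\left(1,L{\left(2,-5 \right)} \right)} t{\left(4 \right)} = - 10 \cdot 1 \cdot 2 \left(5 - 24\right) = \left(-10\right) 2 \left(5 - 24\right) = \left(-20\right) \left(-19\right) = 380$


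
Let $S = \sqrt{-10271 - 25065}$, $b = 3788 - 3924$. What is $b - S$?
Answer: $-136 - 2 i \sqrt{8834} \approx -136.0 - 187.98 i$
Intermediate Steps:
$b = -136$
$S = 2 i \sqrt{8834}$ ($S = \sqrt{-35336} = 2 i \sqrt{8834} \approx 187.98 i$)
$b - S = -136 - 2 i \sqrt{8834}$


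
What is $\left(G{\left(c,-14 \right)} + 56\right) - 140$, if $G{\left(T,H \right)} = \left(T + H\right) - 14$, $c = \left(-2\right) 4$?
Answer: $-120$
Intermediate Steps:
$c = -8$
$G{\left(T,H \right)} = -14 + H + T$ ($G{\left(T,H \right)} = \left(H + T\right) - 14 = -14 + H + T$)
$\left(G{\left(c,-14 \right)} + 56\right) - 140 = \left(\left(-14 - 14 - 8\right) + 56\right) - 140 = \left(-36 + 56\right) - 140 = 20 - 140 = -120$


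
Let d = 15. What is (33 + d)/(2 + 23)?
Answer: 48/25 ≈ 1.9200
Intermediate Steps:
(33 + d)/(2 + 23) = (33 + 15)/(2 + 23) = 48/25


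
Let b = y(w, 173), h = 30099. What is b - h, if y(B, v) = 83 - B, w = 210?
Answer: -30226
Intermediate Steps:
b = -127 (b = 83 - 1*210 = 83 - 210 = -127)
b - h = -127 - 1*30099 = -127 - 30099 = -30226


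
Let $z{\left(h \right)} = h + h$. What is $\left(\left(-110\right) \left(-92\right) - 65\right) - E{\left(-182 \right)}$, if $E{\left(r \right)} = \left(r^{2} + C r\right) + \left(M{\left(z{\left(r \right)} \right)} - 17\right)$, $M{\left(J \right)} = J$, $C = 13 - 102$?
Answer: $-38886$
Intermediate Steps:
$z{\left(h \right)} = 2 h$
$C = -89$ ($C = 13 - 102 = -89$)
$E{\left(r \right)} = -17 + r^{2} - 87 r$ ($E{\left(r \right)} = \left(r^{2} - 89 r\right) + \left(2 r - 17\right) = \left(r^{2} - 89 r\right) + \left(-17 + 2 r\right) = -17 + r^{2} - 87 r$)
$\left(\left(-110\right) \left(-92\right) - 65\right) - E{\left(-182 \right)} = \left(\left(-110\right) \left(-92\right) - 65\right) - \left(-17 + \left(-182\right)^{2} - -15834\right) = \left(10120 - 65\right) - \left(-17 + 33124 + 15834\right) = 10055 - 48941 = -38886$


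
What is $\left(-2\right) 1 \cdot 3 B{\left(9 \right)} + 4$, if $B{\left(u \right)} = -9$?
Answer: $58$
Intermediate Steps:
$\left(-2\right) 1 \cdot 3 B{\left(9 \right)} + 4 = \left(-2\right) 1 \cdot 3 \left(-9\right) + 4 = \left(-2\right) 3 \left(-9\right) + 4 = \left(-6\right) \left(-9\right) + 4 = 54 + 4 = 58$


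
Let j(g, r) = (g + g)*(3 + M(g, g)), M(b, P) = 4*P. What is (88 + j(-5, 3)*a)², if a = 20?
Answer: 12166144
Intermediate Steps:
j(g, r) = 2*g*(3 + 4*g) (j(g, r) = (g + g)*(3 + 4*g) = (2*g)*(3 + 4*g) = 2*g*(3 + 4*g))
(88 + j(-5, 3)*a)² = (88 + (2*(-5)*(3 + 4*(-5)))*20)² = (88 + (2*(-5)*(3 - 20))*20)² = (88 + (2*(-5)*(-17))*20)² = (88 + 170*20)² = (88 + 3400)² = 3488² = 12166144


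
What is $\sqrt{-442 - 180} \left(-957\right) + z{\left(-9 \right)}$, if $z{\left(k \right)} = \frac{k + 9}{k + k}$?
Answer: $- 957 i \sqrt{622} \approx - 23868.0 i$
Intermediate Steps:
$z{\left(k \right)} = \frac{9 + k}{2 k}$
$\sqrt{-442 - 180} \left(-957\right) + z{\left(-9 \right)} = \sqrt{-442 - 180} \left(-957\right) + \frac{9 - 9}{2 \left(-9\right)} = \sqrt{-622} \left(-957\right) + \frac{1}{2} \left(- \frac{1}{9}\right) 0 = i \sqrt{622} \left(-957\right) + 0 = - 957 i \sqrt{622} + 0 = - 957 i \sqrt{622}$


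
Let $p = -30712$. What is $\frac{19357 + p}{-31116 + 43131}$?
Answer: $- \frac{757}{801} \approx -0.94507$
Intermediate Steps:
$\frac{19357 + p}{-31116 + 43131} = \frac{19357 - 30712}{-31116 + 43131} = - \frac{11355}{12015} = \left(-11355\right) \frac{1}{12015} = - \frac{757}{801}$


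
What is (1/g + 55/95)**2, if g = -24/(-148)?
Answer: 591361/12996 ≈ 45.503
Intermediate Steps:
g = 6/37 (g = -24*(-1/148) = 6/37 ≈ 0.16216)
(1/g + 55/95)**2 = (1/(6/37) + 55/95)**2 = (37/6 + 55*(1/95))**2 = (37/6 + 11/19)**2 = (769/114)**2 = 591361/12996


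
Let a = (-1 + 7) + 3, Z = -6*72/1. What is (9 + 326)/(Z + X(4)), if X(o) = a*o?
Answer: -335/396 ≈ -0.84596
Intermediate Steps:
Z = -432 (Z = -432*1 = -432)
a = 9 (a = 6 + 3 = 9)
X(o) = 9*o
(9 + 326)/(Z + X(4)) = (9 + 326)/(-432 + 9*4) = 335/(-432 + 36) = 335/(-396) = 335*(-1/396) = -335/396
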